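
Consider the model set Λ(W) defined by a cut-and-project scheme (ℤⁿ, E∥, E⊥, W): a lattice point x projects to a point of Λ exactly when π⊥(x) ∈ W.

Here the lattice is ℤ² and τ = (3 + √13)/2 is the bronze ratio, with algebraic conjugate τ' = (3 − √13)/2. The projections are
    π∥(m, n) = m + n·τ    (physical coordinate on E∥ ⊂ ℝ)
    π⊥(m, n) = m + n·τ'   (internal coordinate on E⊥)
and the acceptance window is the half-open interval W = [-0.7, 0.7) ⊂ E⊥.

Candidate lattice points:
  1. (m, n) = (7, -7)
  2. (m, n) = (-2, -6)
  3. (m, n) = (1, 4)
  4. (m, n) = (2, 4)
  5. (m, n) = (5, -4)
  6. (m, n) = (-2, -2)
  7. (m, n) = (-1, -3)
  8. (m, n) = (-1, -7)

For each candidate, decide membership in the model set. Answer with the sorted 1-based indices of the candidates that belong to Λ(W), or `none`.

2, 3, 7

τ' = (3−√13)/2 ≈ -0.3028.
#1 (7,-7): internal coord 7 + (-7)·τ' = +9.1194; +9.1194 ∉ [-0.7, 0.7) → out
#2 (-2,-6): internal coord -2 + (-6)·τ' = -0.1833; -0.1833 ∈ [-0.7, 0.7) → IN Λ
#3 (1,4): internal coord 1 + (4)·τ' = -0.2111; -0.2111 ∈ [-0.7, 0.7) → IN Λ
#4 (2,4): internal coord 2 + (4)·τ' = +0.7889; +0.7889 ∉ [-0.7, 0.7) → out
#5 (5,-4): internal coord 5 + (-4)·τ' = +6.2111; +6.2111 ∉ [-0.7, 0.7) → out
#6 (-2,-2): internal coord -2 + (-2)·τ' = -1.3944; -1.3944 ∉ [-0.7, 0.7) → out
#7 (-1,-3): internal coord -1 + (-3)·τ' = -0.0917; -0.0917 ∈ [-0.7, 0.7) → IN Λ
#8 (-1,-7): internal coord -1 + (-7)·τ' = +1.1194; +1.1194 ∉ [-0.7, 0.7) → out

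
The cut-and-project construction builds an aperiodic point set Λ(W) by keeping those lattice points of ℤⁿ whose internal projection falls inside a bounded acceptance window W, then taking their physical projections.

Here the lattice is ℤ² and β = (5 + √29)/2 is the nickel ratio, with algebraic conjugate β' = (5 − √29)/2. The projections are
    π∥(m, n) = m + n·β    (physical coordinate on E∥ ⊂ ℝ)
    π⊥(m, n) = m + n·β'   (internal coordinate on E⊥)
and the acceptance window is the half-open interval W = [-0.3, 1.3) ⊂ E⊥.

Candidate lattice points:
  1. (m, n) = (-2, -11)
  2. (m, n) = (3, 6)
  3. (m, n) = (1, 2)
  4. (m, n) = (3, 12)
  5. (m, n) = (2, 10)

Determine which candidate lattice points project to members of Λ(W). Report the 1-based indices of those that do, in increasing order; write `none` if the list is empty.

β' = (5−√29)/2 ≈ -0.19258.
[1] lift (-2,-11): star map gives 0.11841; window check -0.3 ≤ 0.11841 < 1.3 is true → IN Λ
[2] lift (3,6): star map gives 1.84451; window check -0.3 ≤ 1.84451 < 1.3 is false → out
[3] lift (1,2): star map gives 0.61484; window check -0.3 ≤ 0.61484 < 1.3 is true → IN Λ
[4] lift (3,12): star map gives 0.68901; window check -0.3 ≤ 0.68901 < 1.3 is true → IN Λ
[5] lift (2,10): star map gives 0.07418; window check -0.3 ≤ 0.07418 < 1.3 is true → IN Λ

1, 3, 4, 5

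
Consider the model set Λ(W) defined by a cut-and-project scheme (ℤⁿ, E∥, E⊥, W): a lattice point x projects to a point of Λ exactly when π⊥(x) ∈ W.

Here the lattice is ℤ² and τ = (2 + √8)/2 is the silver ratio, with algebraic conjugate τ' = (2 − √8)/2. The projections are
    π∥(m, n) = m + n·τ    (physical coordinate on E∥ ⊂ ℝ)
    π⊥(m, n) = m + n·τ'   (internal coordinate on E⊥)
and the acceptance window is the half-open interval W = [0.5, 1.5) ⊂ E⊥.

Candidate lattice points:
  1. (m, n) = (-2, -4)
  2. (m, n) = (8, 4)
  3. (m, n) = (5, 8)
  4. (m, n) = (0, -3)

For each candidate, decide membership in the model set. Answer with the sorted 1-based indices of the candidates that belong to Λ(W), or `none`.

4

τ' = (2−√8)/2 ≈ -0.414214.
[1] lift (-2,-4): star map gives -0.343146; window check 0.5 ≤ -0.343146 < 1.5 is false → out
[2] lift (8,4): star map gives 6.343146; window check 0.5 ≤ 6.343146 < 1.5 is false → out
[3] lift (5,8): star map gives 1.686292; window check 0.5 ≤ 1.686292 < 1.5 is false → out
[4] lift (0,-3): star map gives 1.242641; window check 0.5 ≤ 1.242641 < 1.5 is true → IN Λ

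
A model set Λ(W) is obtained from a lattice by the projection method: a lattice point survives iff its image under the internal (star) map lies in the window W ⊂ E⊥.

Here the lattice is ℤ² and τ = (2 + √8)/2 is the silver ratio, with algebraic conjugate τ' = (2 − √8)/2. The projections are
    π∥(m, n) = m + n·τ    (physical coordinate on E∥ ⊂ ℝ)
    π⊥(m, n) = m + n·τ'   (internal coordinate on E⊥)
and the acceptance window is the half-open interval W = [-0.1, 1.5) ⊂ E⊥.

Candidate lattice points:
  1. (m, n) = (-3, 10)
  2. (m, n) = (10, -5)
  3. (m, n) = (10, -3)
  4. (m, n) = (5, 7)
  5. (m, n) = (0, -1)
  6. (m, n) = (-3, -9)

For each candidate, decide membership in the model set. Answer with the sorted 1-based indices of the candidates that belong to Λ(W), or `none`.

τ' = (2−√8)/2 ≈ -0.41421.
[1] lift (-3,10): star map gives -7.14214; window check -0.1 ≤ -7.14214 < 1.5 is false → out
[2] lift (10,-5): star map gives 12.07107; window check -0.1 ≤ 12.07107 < 1.5 is false → out
[3] lift (10,-3): star map gives 11.24264; window check -0.1 ≤ 11.24264 < 1.5 is false → out
[4] lift (5,7): star map gives 2.10051; window check -0.1 ≤ 2.10051 < 1.5 is false → out
[5] lift (0,-1): star map gives 0.41421; window check -0.1 ≤ 0.41421 < 1.5 is true → IN Λ
[6] lift (-3,-9): star map gives 0.72792; window check -0.1 ≤ 0.72792 < 1.5 is true → IN Λ

5, 6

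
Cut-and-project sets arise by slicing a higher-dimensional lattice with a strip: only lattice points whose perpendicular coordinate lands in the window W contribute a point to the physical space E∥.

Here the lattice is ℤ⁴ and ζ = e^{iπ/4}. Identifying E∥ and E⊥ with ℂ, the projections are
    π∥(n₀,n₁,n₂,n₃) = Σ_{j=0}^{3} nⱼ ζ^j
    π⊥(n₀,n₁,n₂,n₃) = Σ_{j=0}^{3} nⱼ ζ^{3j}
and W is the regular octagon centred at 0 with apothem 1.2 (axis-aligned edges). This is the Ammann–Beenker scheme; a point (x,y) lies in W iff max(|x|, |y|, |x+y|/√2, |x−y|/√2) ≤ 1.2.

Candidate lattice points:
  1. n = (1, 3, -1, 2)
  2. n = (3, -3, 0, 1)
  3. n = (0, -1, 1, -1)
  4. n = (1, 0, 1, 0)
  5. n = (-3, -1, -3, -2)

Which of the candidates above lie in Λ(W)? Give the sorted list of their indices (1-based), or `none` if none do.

none

π⊥(n) = n₀ + n₁ζ³ + n₂ζ⁶ + n₃ζ⁹ where ζ = e^{iπ/4}.
#1 (1, 3, -1, 2): internal (0.292893, 4.535534); octagon support 4.535534 vs apothem 1.2 → ∉ W
#2 (3, -3, 0, 1): internal (5.828427, -1.414214); octagon support 5.828427 vs apothem 1.2 → ∉ W
#3 (0, -1, 1, -1): internal (0.000000, -2.414214); octagon support 2.414214 vs apothem 1.2 → ∉ W
#4 (1, 0, 1, 0): internal (1.000000, -1.000000); octagon support 1.414214 vs apothem 1.2 → ∉ W
#5 (-3, -1, -3, -2): internal (-3.707107, 0.878680); octagon support 3.707107 vs apothem 1.2 → ∉ W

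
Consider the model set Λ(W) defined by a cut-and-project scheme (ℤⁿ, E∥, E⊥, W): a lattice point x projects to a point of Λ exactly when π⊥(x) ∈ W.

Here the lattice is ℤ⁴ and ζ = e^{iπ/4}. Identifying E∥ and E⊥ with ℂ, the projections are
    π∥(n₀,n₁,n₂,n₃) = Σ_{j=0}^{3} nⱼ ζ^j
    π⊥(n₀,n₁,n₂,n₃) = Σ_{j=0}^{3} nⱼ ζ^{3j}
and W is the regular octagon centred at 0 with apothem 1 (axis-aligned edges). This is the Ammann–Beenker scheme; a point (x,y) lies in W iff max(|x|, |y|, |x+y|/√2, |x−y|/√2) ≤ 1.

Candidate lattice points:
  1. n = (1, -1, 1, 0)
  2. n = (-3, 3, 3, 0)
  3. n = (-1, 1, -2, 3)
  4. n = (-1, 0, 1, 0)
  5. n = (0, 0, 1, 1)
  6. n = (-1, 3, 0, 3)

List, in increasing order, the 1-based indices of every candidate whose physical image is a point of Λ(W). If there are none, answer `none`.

5

π⊥(n) = n₀ + n₁ζ³ + n₂ζ⁶ + n₃ζ⁹ where ζ = e^{iπ/4}.
#1 (1, -1, 1, 0): internal (1.707107, -1.707107); octagon support 2.414214 vs apothem 1 → ∉ W
#2 (-3, 3, 3, 0): internal (-5.121320, -0.878680); octagon support 5.121320 vs apothem 1 → ∉ W
#3 (-1, 1, -2, 3): internal (0.414214, 4.828427); octagon support 4.828427 vs apothem 1 → ∉ W
#4 (-1, 0, 1, 0): internal (-1.000000, -1.000000); octagon support 1.414214 vs apothem 1 → ∉ W
#5 (0, 0, 1, 1): internal (0.707107, -0.292893); octagon support 0.707107 vs apothem 1 → ∈ W
#6 (-1, 3, 0, 3): internal (-1.000000, 4.242641); octagon support 4.242641 vs apothem 1 → ∉ W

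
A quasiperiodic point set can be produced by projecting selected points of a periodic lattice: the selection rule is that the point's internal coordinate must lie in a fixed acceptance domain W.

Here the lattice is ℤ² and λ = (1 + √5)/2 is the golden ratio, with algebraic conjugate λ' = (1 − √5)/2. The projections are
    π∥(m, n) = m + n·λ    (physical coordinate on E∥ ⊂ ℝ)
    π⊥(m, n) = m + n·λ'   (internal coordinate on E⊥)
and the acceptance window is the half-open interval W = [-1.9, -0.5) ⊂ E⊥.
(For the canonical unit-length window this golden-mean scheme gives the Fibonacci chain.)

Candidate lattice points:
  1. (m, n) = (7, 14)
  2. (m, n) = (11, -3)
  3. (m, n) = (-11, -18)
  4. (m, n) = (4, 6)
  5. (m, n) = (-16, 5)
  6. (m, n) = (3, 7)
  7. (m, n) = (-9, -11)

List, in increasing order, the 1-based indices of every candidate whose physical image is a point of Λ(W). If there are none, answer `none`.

Compute λ' = (1−√5)/2 = -0.6180, so π⊥(m,n) = m -0.6180·n.
candidate 1: (m,n)=(7,14) → π∥ = 7+14·λ ≈ 29.6525, π⊥ = 7+14·λ' ≈ -1.6525 ∈ [-1.9, -0.5) ⇒ IN Λ
candidate 2: (m,n)=(11,-3) → π∥ = 11-3·λ ≈ 6.1459, π⊥ = 11-3·λ' ≈ 12.8541 ∉ [-1.9, -0.5) ⇒ out
candidate 3: (m,n)=(-11,-18) → π∥ = -11-18·λ ≈ -40.1246, π⊥ = -11-18·λ' ≈ 0.1246 ∉ [-1.9, -0.5) ⇒ out
candidate 4: (m,n)=(4,6) → π∥ = 4+6·λ ≈ 13.7082, π⊥ = 4+6·λ' ≈ 0.2918 ∉ [-1.9, -0.5) ⇒ out
candidate 5: (m,n)=(-16,5) → π∥ = -16+5·λ ≈ -7.9098, π⊥ = -16+5·λ' ≈ -19.0902 ∉ [-1.9, -0.5) ⇒ out
candidate 6: (m,n)=(3,7) → π∥ = 3+7·λ ≈ 14.3262, π⊥ = 3+7·λ' ≈ -1.3262 ∈ [-1.9, -0.5) ⇒ IN Λ
candidate 7: (m,n)=(-9,-11) → π∥ = -9-11·λ ≈ -26.7984, π⊥ = -9-11·λ' ≈ -2.2016 ∉ [-1.9, -0.5) ⇒ out

1, 6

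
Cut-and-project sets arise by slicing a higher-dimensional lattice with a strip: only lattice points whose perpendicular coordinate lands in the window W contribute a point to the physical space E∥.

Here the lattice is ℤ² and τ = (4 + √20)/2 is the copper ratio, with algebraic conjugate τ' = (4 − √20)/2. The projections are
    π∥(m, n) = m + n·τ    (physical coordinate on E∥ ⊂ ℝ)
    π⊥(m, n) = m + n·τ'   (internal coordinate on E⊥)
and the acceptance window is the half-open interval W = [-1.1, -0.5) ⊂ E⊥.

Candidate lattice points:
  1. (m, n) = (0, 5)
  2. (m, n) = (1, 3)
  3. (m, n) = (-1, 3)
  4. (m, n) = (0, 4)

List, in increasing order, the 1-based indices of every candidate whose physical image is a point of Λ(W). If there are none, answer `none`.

τ' = (4−√20)/2 ≈ -0.23607.
#1 (0,5): internal coord 0 + (5)·τ' = -1.18034; -1.18034 ∉ [-1.1, -0.5) → out
#2 (1,3): internal coord 1 + (3)·τ' = +0.29180; +0.29180 ∉ [-1.1, -0.5) → out
#3 (-1,3): internal coord -1 + (3)·τ' = -1.70820; -1.70820 ∉ [-1.1, -0.5) → out
#4 (0,4): internal coord 0 + (4)·τ' = -0.94427; -0.94427 ∈ [-1.1, -0.5) → IN Λ

4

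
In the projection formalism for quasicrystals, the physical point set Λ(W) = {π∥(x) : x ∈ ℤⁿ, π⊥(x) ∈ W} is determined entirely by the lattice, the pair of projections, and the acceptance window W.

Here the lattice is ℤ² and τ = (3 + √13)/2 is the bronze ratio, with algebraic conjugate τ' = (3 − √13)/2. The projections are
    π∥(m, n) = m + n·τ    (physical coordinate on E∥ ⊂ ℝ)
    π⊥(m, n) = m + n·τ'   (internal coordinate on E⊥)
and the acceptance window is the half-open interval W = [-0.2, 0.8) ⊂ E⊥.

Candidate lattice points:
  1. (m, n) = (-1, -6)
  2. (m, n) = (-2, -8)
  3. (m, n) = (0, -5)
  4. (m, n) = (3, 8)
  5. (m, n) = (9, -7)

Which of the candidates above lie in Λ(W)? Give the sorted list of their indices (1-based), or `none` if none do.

Numerically τ ≈ 3.302776 and τ' = −1/τ ≈ -0.302776.
[1] lift (-1,-6): star map gives 0.816654; window check -0.2 ≤ 0.816654 < 0.8 is false → out
[2] lift (-2,-8): star map gives 0.422205; window check -0.2 ≤ 0.422205 < 0.8 is true → IN Λ
[3] lift (0,-5): star map gives 1.513878; window check -0.2 ≤ 1.513878 < 0.8 is false → out
[4] lift (3,8): star map gives 0.577795; window check -0.2 ≤ 0.577795 < 0.8 is true → IN Λ
[5] lift (9,-7): star map gives 11.119429; window check -0.2 ≤ 11.119429 < 0.8 is false → out

2, 4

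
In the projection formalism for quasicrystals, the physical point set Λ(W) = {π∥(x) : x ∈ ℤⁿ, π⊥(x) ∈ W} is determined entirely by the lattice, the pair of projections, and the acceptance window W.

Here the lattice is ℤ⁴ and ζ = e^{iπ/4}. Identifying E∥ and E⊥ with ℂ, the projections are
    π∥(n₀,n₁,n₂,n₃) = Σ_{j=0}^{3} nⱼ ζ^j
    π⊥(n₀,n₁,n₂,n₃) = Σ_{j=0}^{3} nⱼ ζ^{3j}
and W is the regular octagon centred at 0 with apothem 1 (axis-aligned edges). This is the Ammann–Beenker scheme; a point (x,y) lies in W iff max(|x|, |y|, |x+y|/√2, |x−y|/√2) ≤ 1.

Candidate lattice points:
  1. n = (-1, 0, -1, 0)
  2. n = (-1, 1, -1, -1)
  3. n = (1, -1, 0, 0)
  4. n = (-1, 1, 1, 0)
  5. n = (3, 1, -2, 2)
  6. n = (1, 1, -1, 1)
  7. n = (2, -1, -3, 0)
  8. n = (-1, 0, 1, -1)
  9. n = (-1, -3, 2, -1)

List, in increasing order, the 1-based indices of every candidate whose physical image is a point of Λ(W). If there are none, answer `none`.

With ζ = e^{iπ/4} the internal vectors are ζ^0,ζ^3,ζ^6,ζ^9.
#1 (-1, 0, -1, 0): internal (-1.0000, 1.0000); octagon support 1.4142 vs apothem 1 → ∉ W
#2 (-1, 1, -1, -1): internal (-2.4142, 1.0000); octagon support 2.4142 vs apothem 1 → ∉ W
#3 (1, -1, 0, 0): internal (1.7071, -0.7071); octagon support 1.7071 vs apothem 1 → ∉ W
#4 (-1, 1, 1, 0): internal (-1.7071, -0.2929); octagon support 1.7071 vs apothem 1 → ∉ W
#5 (3, 1, -2, 2): internal (3.7071, 4.1213); octagon support 5.5355 vs apothem 1 → ∉ W
#6 (1, 1, -1, 1): internal (1.0000, 2.4142); octagon support 2.4142 vs apothem 1 → ∉ W
#7 (2, -1, -3, 0): internal (2.7071, 2.2929); octagon support 3.5355 vs apothem 1 → ∉ W
#8 (-1, 0, 1, -1): internal (-1.7071, -1.7071); octagon support 2.4142 vs apothem 1 → ∉ W
#9 (-1, -3, 2, -1): internal (0.4142, -4.8284); octagon support 4.8284 vs apothem 1 → ∉ W

none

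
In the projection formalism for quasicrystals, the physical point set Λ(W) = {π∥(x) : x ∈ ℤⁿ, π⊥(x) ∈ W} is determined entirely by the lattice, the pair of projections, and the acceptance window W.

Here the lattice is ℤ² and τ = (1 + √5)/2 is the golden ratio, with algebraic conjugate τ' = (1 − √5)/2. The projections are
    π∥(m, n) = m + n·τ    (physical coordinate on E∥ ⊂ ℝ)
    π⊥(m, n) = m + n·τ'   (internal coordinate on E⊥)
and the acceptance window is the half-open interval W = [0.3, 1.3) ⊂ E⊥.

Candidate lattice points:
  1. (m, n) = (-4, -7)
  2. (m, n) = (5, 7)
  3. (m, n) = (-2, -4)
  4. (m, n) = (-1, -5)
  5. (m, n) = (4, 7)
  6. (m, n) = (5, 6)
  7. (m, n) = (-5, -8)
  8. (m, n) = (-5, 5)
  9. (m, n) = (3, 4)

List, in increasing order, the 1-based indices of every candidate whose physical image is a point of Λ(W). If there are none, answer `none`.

1, 2, 3, 6, 9

Compute τ' = (1−√5)/2 = -0.618034, so π⊥(m,n) = m -0.618034·n.
#1 (-4,-7): internal coord -4 + (-7)·τ' = +0.326238; +0.326238 ∈ [0.3, 1.3) → IN Λ
#2 (5,7): internal coord 5 + (7)·τ' = +0.673762; +0.673762 ∈ [0.3, 1.3) → IN Λ
#3 (-2,-4): internal coord -2 + (-4)·τ' = +0.472136; +0.472136 ∈ [0.3, 1.3) → IN Λ
#4 (-1,-5): internal coord -1 + (-5)·τ' = +2.090170; +2.090170 ∉ [0.3, 1.3) → out
#5 (4,7): internal coord 4 + (7)·τ' = -0.326238; -0.326238 ∉ [0.3, 1.3) → out
#6 (5,6): internal coord 5 + (6)·τ' = +1.291796; +1.291796 ∈ [0.3, 1.3) → IN Λ
#7 (-5,-8): internal coord -5 + (-8)·τ' = -0.055728; -0.055728 ∉ [0.3, 1.3) → out
#8 (-5,5): internal coord -5 + (5)·τ' = -8.090170; -8.090170 ∉ [0.3, 1.3) → out
#9 (3,4): internal coord 3 + (4)·τ' = +0.527864; +0.527864 ∈ [0.3, 1.3) → IN Λ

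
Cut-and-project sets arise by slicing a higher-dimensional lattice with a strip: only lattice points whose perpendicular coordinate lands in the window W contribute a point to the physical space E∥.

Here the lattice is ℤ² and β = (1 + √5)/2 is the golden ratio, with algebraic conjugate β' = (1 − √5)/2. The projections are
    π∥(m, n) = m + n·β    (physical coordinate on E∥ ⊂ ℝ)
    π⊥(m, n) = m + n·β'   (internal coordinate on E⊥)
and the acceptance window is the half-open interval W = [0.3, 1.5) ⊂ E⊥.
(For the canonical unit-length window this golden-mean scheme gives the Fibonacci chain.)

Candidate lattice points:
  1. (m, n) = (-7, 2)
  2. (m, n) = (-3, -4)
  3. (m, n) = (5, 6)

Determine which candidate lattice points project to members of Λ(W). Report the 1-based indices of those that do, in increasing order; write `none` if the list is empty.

3

Numerically β ≈ 1.61803 and β' = −1/β ≈ -0.61803.
#1 (-7,2): internal coord -7 + (2)·β' = -8.23607; -8.23607 ∉ [0.3, 1.5) → out
#2 (-3,-4): internal coord -3 + (-4)·β' = -0.52786; -0.52786 ∉ [0.3, 1.5) → out
#3 (5,6): internal coord 5 + (6)·β' = +1.29180; +1.29180 ∈ [0.3, 1.5) → IN Λ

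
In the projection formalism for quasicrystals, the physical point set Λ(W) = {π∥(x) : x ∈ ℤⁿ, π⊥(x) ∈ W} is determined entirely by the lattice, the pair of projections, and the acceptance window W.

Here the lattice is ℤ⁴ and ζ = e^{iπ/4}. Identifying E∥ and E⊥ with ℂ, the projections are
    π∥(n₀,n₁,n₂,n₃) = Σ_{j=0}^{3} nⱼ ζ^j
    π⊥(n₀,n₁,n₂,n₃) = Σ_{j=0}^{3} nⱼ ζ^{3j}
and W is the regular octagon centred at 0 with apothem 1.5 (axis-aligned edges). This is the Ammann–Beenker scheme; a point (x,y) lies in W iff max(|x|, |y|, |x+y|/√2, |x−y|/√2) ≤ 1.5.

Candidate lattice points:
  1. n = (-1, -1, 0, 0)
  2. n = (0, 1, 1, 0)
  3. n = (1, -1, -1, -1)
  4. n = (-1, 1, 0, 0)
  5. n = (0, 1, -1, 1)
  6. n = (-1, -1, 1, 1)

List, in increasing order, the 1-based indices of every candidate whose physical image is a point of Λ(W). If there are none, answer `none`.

1, 2, 3, 6

With ζ = e^{iπ/4} the internal vectors are ζ^0,ζ^3,ζ^6,ζ^9.
#1 (-1, -1, 0, 0): internal (-0.29289, -0.70711); octagon support 0.70711 vs apothem 1.5 → ∈ W
#2 (0, 1, 1, 0): internal (-0.70711, -0.29289); octagon support 0.70711 vs apothem 1.5 → ∈ W
#3 (1, -1, -1, -1): internal (1.00000, -0.41421); octagon support 1.00000 vs apothem 1.5 → ∈ W
#4 (-1, 1, 0, 0): internal (-1.70711, 0.70711); octagon support 1.70711 vs apothem 1.5 → ∉ W
#5 (0, 1, -1, 1): internal (0.00000, 2.41421); octagon support 2.41421 vs apothem 1.5 → ∉ W
#6 (-1, -1, 1, 1): internal (0.41421, -1.00000); octagon support 1.00000 vs apothem 1.5 → ∈ W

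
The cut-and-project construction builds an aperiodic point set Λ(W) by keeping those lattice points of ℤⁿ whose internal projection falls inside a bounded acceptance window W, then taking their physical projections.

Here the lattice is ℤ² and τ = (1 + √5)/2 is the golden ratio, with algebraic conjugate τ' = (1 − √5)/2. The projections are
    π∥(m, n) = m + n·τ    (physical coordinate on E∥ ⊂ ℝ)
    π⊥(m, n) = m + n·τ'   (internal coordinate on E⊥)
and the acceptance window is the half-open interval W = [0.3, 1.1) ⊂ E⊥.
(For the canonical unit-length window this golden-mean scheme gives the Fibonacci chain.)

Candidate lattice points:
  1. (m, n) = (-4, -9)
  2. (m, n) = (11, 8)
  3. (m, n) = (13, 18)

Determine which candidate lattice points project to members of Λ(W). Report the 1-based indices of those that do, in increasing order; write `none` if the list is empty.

none

Numerically τ ≈ 1.61803 and τ' = −1/τ ≈ -0.61803.
[1] lift (-4,-9): star map gives 1.56231; window check 0.3 ≤ 1.56231 < 1.1 is false → out
[2] lift (11,8): star map gives 6.05573; window check 0.3 ≤ 6.05573 < 1.1 is false → out
[3] lift (13,18): star map gives 1.87539; window check 0.3 ≤ 1.87539 < 1.1 is false → out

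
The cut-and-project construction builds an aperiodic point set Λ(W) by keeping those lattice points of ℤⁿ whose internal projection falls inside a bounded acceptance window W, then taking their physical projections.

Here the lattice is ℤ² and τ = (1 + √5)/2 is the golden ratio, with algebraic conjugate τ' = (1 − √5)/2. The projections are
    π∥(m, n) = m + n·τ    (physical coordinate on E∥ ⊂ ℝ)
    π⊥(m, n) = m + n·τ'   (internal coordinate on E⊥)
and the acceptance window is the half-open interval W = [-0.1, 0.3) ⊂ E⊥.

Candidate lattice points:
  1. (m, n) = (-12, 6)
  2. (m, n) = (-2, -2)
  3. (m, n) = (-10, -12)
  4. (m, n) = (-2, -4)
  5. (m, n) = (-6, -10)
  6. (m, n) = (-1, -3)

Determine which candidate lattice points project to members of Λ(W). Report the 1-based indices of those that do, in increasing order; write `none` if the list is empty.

Compute τ' = (1−√5)/2 = -0.61803, so π⊥(m,n) = m -0.61803·n.
#1 (-12,6): internal coord -12 + (6)·τ' = -15.70820; -15.70820 ∉ [-0.1, 0.3) → out
#2 (-2,-2): internal coord -2 + (-2)·τ' = -0.76393; -0.76393 ∉ [-0.1, 0.3) → out
#3 (-10,-12): internal coord -10 + (-12)·τ' = -2.58359; -2.58359 ∉ [-0.1, 0.3) → out
#4 (-2,-4): internal coord -2 + (-4)·τ' = +0.47214; +0.47214 ∉ [-0.1, 0.3) → out
#5 (-6,-10): internal coord -6 + (-10)·τ' = +0.18034; +0.18034 ∈ [-0.1, 0.3) → IN Λ
#6 (-1,-3): internal coord -1 + (-3)·τ' = +0.85410; +0.85410 ∉ [-0.1, 0.3) → out

5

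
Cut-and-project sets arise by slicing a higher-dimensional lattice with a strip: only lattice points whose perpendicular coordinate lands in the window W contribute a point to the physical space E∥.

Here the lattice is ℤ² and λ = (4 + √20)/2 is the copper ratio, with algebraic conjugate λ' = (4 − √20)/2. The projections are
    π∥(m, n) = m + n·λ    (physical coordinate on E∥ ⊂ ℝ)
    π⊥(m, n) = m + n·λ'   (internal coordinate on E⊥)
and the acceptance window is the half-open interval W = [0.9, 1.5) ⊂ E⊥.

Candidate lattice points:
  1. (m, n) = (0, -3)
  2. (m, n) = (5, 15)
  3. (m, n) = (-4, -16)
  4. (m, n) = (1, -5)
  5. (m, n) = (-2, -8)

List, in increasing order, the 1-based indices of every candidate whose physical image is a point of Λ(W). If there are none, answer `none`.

2

Compute λ' = (4−√20)/2 = -0.236068, so π⊥(m,n) = m -0.236068·n.
#1 (0,-3): internal coord 0 + (-3)·λ' = +0.708204; +0.708204 ∉ [0.9, 1.5) → out
#2 (5,15): internal coord 5 + (15)·λ' = +1.458980; +1.458980 ∈ [0.9, 1.5) → IN Λ
#3 (-4,-16): internal coord -4 + (-16)·λ' = -0.222912; -0.222912 ∉ [0.9, 1.5) → out
#4 (1,-5): internal coord 1 + (-5)·λ' = +2.180340; +2.180340 ∉ [0.9, 1.5) → out
#5 (-2,-8): internal coord -2 + (-8)·λ' = -0.111456; -0.111456 ∉ [0.9, 1.5) → out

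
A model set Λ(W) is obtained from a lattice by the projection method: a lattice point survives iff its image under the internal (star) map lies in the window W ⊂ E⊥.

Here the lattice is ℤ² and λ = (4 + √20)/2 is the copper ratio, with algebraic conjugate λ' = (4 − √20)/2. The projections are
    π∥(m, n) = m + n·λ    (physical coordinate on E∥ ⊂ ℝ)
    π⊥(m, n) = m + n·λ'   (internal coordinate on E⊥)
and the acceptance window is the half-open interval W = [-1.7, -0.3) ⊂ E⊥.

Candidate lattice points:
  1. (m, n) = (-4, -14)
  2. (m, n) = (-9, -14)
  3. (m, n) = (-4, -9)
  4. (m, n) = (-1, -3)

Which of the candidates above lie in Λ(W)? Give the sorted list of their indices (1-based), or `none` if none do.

Numerically λ ≈ 4.23607 and λ' = −1/λ ≈ -0.23607.
[1] lift (-4,-14): star map gives -0.69505; window check -1.7 ≤ -0.69505 < -0.3 is true → IN Λ
[2] lift (-9,-14): star map gives -5.69505; window check -1.7 ≤ -5.69505 < -0.3 is false → out
[3] lift (-4,-9): star map gives -1.87539; window check -1.7 ≤ -1.87539 < -0.3 is false → out
[4] lift (-1,-3): star map gives -0.29180; window check -1.7 ≤ -0.29180 < -0.3 is false → out

1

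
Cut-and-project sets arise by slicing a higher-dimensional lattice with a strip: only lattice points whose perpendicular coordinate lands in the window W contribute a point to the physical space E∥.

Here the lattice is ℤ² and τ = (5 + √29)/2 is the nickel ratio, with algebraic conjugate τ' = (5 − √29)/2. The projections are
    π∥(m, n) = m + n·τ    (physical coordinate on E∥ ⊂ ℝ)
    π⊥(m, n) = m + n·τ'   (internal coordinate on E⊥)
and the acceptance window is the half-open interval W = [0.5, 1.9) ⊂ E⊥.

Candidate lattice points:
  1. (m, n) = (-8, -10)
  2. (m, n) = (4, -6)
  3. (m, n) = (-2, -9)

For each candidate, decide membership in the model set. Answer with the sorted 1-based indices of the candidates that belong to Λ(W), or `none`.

Numerically τ ≈ 5.192582 and τ' = −1/τ ≈ -0.192582.
#1 (-8,-10): internal coord -8 + (-10)·τ' = -6.074176; -6.074176 ∉ [0.5, 1.9) → out
#2 (4,-6): internal coord 4 + (-6)·τ' = +5.155494; +5.155494 ∉ [0.5, 1.9) → out
#3 (-2,-9): internal coord -2 + (-9)·τ' = -0.266758; -0.266758 ∉ [0.5, 1.9) → out

none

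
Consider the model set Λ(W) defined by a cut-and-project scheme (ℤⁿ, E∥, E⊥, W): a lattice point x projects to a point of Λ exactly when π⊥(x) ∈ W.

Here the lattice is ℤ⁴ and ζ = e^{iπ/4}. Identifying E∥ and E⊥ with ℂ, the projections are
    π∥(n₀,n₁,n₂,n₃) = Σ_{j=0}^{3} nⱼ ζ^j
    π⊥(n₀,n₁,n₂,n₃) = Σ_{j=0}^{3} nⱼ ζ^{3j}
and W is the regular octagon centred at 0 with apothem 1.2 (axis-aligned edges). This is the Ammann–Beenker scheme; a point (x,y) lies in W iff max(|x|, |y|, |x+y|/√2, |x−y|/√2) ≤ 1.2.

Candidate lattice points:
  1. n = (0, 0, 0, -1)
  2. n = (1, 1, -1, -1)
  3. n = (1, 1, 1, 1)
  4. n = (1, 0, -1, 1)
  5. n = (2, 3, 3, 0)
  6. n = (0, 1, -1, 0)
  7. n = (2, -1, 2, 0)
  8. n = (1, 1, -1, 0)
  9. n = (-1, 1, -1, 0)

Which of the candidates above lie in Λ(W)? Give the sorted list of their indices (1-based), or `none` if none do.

1, 2, 3, 5

With ζ = e^{iπ/4} the internal vectors are ζ^0,ζ^3,ζ^6,ζ^9.
candidate 1: n = (0, 0, 0, -1) → π⊥ ≈ (-0.707107, -0.707107); max(|x|,|y|,|x±y|/√2) = 1.000000 ≤ 1.2 ⇒ ∈ W
candidate 2: n = (1, 1, -1, -1) → π⊥ ≈ (-0.414214, +1.000000); max(|x|,|y|,|x±y|/√2) = 1.000000 ≤ 1.2 ⇒ ∈ W
candidate 3: n = (1, 1, 1, 1) → π⊥ ≈ (+1.000000, +0.414214); max(|x|,|y|,|x±y|/√2) = 1.000000 ≤ 1.2 ⇒ ∈ W
candidate 4: n = (1, 0, -1, 1) → π⊥ ≈ (+1.707107, +1.707107); max(|x|,|y|,|x±y|/√2) = 2.414214 > 1.2 ⇒ ∉ W
candidate 5: n = (2, 3, 3, 0) → π⊥ ≈ (-0.121320, -0.878680); max(|x|,|y|,|x±y|/√2) = 0.878680 ≤ 1.2 ⇒ ∈ W
candidate 6: n = (0, 1, -1, 0) → π⊥ ≈ (-0.707107, +1.707107); max(|x|,|y|,|x±y|/√2) = 1.707107 > 1.2 ⇒ ∉ W
candidate 7: n = (2, -1, 2, 0) → π⊥ ≈ (+2.707107, -2.707107); max(|x|,|y|,|x±y|/√2) = 3.828427 > 1.2 ⇒ ∉ W
candidate 8: n = (1, 1, -1, 0) → π⊥ ≈ (+0.292893, +1.707107); max(|x|,|y|,|x±y|/√2) = 1.707107 > 1.2 ⇒ ∉ W
candidate 9: n = (-1, 1, -1, 0) → π⊥ ≈ (-1.707107, +1.707107); max(|x|,|y|,|x±y|/√2) = 2.414214 > 1.2 ⇒ ∉ W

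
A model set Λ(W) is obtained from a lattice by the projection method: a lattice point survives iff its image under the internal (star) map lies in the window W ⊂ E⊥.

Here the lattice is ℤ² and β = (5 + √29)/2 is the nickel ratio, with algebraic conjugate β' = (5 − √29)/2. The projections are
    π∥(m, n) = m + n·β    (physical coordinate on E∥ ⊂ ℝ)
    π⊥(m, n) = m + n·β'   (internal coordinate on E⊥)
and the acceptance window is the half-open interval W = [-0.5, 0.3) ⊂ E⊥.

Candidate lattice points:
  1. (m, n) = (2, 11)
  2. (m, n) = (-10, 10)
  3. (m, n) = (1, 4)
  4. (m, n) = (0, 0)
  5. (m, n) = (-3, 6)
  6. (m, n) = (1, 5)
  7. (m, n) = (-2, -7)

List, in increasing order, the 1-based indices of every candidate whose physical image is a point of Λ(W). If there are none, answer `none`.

Numerically β ≈ 5.19258 and β' = −1/β ≈ -0.19258.
candidate 1: (m,n)=(2,11) → π∥ = 2+11·β ≈ 59.11841, π⊥ = 2+11·β' ≈ -0.11841 ∈ [-0.5, 0.3) ⇒ IN Λ
candidate 2: (m,n)=(-10,10) → π∥ = -10+10·β ≈ 41.92582, π⊥ = -10+10·β' ≈ -11.92582 ∉ [-0.5, 0.3) ⇒ out
candidate 3: (m,n)=(1,4) → π∥ = 1+4·β ≈ 21.77033, π⊥ = 1+4·β' ≈ 0.22967 ∈ [-0.5, 0.3) ⇒ IN Λ
candidate 4: (m,n)=(0,0) → π∥ = 0+0·β ≈ 0.00000, π⊥ = 0+0·β' ≈ 0.00000 ∈ [-0.5, 0.3) ⇒ IN Λ
candidate 5: (m,n)=(-3,6) → π∥ = -3+6·β ≈ 28.15549, π⊥ = -3+6·β' ≈ -4.15549 ∉ [-0.5, 0.3) ⇒ out
candidate 6: (m,n)=(1,5) → π∥ = 1+5·β ≈ 26.96291, π⊥ = 1+5·β' ≈ 0.03709 ∈ [-0.5, 0.3) ⇒ IN Λ
candidate 7: (m,n)=(-2,-7) → π∥ = -2-7·β ≈ -38.34808, π⊥ = -2-7·β' ≈ -0.65192 ∉ [-0.5, 0.3) ⇒ out

1, 3, 4, 6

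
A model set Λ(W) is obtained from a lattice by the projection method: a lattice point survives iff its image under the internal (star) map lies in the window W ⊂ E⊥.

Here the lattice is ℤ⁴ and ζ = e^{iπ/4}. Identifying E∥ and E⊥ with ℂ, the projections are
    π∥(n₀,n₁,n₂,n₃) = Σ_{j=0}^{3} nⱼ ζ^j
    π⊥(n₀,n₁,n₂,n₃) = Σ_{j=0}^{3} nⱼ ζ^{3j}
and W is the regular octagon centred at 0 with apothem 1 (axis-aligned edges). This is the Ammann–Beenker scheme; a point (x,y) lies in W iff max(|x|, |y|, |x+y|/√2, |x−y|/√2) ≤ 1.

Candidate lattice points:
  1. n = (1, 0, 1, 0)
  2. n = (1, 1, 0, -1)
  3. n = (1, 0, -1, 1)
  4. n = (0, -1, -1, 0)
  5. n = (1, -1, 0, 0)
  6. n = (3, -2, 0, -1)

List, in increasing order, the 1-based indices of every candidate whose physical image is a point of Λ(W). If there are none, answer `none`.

π⊥(n) = n₀ + n₁ζ³ + n₂ζ⁶ + n₃ζ⁹ where ζ = e^{iπ/4}.
#1 (1, 0, 1, 0): internal (1.0000, -1.0000); octagon support 1.4142 vs apothem 1 → ∉ W
#2 (1, 1, 0, -1): internal (-0.4142, 0.0000); octagon support 0.4142 vs apothem 1 → ∈ W
#3 (1, 0, -1, 1): internal (1.7071, 1.7071); octagon support 2.4142 vs apothem 1 → ∉ W
#4 (0, -1, -1, 0): internal (0.7071, 0.2929); octagon support 0.7071 vs apothem 1 → ∈ W
#5 (1, -1, 0, 0): internal (1.7071, -0.7071); octagon support 1.7071 vs apothem 1 → ∉ W
#6 (3, -2, 0, -1): internal (3.7071, -2.1213); octagon support 4.1213 vs apothem 1 → ∉ W

2, 4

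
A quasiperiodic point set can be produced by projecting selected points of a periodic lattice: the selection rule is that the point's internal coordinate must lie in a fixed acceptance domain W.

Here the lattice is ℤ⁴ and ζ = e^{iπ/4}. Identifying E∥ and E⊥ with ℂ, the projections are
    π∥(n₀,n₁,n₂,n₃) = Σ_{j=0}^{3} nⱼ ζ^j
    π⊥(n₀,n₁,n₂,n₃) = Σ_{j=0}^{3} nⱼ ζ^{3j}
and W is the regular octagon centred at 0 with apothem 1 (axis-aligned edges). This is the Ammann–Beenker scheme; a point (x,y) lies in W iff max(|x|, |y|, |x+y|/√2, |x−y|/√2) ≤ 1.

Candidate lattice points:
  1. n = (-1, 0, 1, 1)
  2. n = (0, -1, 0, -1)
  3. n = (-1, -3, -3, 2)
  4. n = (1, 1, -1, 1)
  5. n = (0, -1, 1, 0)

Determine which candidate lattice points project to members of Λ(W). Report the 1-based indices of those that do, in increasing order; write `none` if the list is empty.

Internal map: ζ^{3j} for j=0..3 gives (1,0), (−√2/2,√2/2), (0,−1), (√2/2,√2/2).
#1 (-1, 0, 1, 1): internal (-0.292893, -0.292893); octagon support 0.414214 vs apothem 1 → ∈ W
#2 (0, -1, 0, -1): internal (0.000000, -1.414214); octagon support 1.414214 vs apothem 1 → ∉ W
#3 (-1, -3, -3, 2): internal (2.535534, 2.292893); octagon support 3.414214 vs apothem 1 → ∉ W
#4 (1, 1, -1, 1): internal (1.000000, 2.414214); octagon support 2.414214 vs apothem 1 → ∉ W
#5 (0, -1, 1, 0): internal (0.707107, -1.707107); octagon support 1.707107 vs apothem 1 → ∉ W

1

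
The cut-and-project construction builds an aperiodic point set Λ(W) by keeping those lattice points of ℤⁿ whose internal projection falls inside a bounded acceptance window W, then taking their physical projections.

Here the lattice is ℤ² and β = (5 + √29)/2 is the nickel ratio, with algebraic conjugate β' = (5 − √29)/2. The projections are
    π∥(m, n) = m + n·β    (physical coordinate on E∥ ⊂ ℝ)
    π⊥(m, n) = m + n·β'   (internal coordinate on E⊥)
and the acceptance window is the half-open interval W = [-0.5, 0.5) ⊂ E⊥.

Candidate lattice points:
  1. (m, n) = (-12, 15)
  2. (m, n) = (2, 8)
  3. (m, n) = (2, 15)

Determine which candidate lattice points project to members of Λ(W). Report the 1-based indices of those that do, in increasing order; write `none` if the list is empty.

Numerically β ≈ 5.192582 and β' = −1/β ≈ -0.192582.
candidate 1: (m,n)=(-12,15) → π∥ = -12+15·β ≈ 65.888736, π⊥ = -12+15·β' ≈ -14.888736 ∉ [-0.5, 0.5) ⇒ out
candidate 2: (m,n)=(2,8) → π∥ = 2+8·β ≈ 43.540659, π⊥ = 2+8·β' ≈ 0.459341 ∈ [-0.5, 0.5) ⇒ IN Λ
candidate 3: (m,n)=(2,15) → π∥ = 2+15·β ≈ 79.888736, π⊥ = 2+15·β' ≈ -0.888736 ∉ [-0.5, 0.5) ⇒ out

2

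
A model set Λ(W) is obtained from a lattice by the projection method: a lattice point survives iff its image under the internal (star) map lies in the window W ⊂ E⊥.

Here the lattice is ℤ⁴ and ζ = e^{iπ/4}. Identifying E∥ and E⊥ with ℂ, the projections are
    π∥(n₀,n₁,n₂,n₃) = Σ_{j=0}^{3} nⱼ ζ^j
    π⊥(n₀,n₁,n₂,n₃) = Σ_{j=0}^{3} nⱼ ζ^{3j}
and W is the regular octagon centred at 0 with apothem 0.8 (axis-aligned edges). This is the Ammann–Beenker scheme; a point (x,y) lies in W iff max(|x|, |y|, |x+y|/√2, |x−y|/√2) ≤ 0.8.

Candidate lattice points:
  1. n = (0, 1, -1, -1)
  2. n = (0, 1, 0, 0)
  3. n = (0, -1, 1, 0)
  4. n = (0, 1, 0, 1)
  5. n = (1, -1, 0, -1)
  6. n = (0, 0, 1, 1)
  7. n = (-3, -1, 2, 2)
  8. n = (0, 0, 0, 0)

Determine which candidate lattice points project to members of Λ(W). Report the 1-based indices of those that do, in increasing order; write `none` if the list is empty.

π⊥(n) = n₀ + n₁ζ³ + n₂ζ⁶ + n₃ζ⁹ where ζ = e^{iπ/4}.
#1 (0, 1, -1, -1): internal (-1.41421, 1.00000); octagon support 1.70711 vs apothem 0.8 → ∉ W
#2 (0, 1, 0, 0): internal (-0.70711, 0.70711); octagon support 1.00000 vs apothem 0.8 → ∉ W
#3 (0, -1, 1, 0): internal (0.70711, -1.70711); octagon support 1.70711 vs apothem 0.8 → ∉ W
#4 (0, 1, 0, 1): internal (0.00000, 1.41421); octagon support 1.41421 vs apothem 0.8 → ∉ W
#5 (1, -1, 0, -1): internal (1.00000, -1.41421); octagon support 1.70711 vs apothem 0.8 → ∉ W
#6 (0, 0, 1, 1): internal (0.70711, -0.29289); octagon support 0.70711 vs apothem 0.8 → ∈ W
#7 (-3, -1, 2, 2): internal (-0.87868, -1.29289); octagon support 1.53553 vs apothem 0.8 → ∉ W
#8 (0, 0, 0, 0): internal (0.00000, 0.00000); octagon support 0.00000 vs apothem 0.8 → ∈ W

6, 8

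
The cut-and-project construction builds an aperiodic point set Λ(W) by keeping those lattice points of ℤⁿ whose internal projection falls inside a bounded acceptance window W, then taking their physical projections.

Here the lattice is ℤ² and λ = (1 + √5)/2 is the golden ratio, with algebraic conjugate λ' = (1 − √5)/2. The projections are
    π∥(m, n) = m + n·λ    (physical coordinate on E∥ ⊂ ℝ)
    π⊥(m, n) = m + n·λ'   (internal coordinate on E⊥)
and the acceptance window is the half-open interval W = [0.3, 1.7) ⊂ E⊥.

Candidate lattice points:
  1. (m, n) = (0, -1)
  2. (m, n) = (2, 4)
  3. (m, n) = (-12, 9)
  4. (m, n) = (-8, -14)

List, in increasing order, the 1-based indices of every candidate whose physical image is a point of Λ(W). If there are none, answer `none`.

1, 4

Compute λ' = (1−√5)/2 = -0.618034, so π⊥(m,n) = m -0.618034·n.
candidate 1: (m,n)=(0,-1) → π∥ = 0-1·λ ≈ -1.618034, π⊥ = 0-1·λ' ≈ 0.618034 ∈ [0.3, 1.7) ⇒ IN Λ
candidate 2: (m,n)=(2,4) → π∥ = 2+4·λ ≈ 8.472136, π⊥ = 2+4·λ' ≈ -0.472136 ∉ [0.3, 1.7) ⇒ out
candidate 3: (m,n)=(-12,9) → π∥ = -12+9·λ ≈ 2.562306, π⊥ = -12+9·λ' ≈ -17.562306 ∉ [0.3, 1.7) ⇒ out
candidate 4: (m,n)=(-8,-14) → π∥ = -8-14·λ ≈ -30.652476, π⊥ = -8-14·λ' ≈ 0.652476 ∈ [0.3, 1.7) ⇒ IN Λ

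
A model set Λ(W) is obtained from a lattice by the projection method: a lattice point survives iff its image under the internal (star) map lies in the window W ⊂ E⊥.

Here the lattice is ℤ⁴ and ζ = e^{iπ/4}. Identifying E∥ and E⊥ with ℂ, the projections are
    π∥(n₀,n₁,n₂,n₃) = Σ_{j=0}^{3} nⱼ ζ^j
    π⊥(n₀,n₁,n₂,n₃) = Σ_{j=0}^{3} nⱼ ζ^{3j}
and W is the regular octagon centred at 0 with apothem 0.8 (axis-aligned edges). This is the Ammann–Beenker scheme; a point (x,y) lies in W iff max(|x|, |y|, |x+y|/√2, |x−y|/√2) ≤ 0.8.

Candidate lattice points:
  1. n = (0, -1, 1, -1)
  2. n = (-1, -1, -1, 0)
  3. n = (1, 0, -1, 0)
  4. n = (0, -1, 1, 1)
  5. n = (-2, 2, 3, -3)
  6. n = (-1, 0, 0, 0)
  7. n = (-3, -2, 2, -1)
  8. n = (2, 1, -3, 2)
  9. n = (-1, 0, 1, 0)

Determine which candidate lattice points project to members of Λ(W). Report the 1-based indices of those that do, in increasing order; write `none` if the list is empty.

2

With ζ = e^{iπ/4} the internal vectors are ζ^0,ζ^3,ζ^6,ζ^9.
candidate 1: n = (0, -1, 1, -1) → π⊥ ≈ (+0.0000, -2.4142); max(|x|,|y|,|x±y|/√2) = 2.4142 > 0.8 ⇒ ∉ W
candidate 2: n = (-1, -1, -1, 0) → π⊥ ≈ (-0.2929, +0.2929); max(|x|,|y|,|x±y|/√2) = 0.4142 ≤ 0.8 ⇒ ∈ W
candidate 3: n = (1, 0, -1, 0) → π⊥ ≈ (+1.0000, +1.0000); max(|x|,|y|,|x±y|/√2) = 1.4142 > 0.8 ⇒ ∉ W
candidate 4: n = (0, -1, 1, 1) → π⊥ ≈ (+1.4142, -1.0000); max(|x|,|y|,|x±y|/√2) = 1.7071 > 0.8 ⇒ ∉ W
candidate 5: n = (-2, 2, 3, -3) → π⊥ ≈ (-5.5355, -3.7071); max(|x|,|y|,|x±y|/√2) = 6.5355 > 0.8 ⇒ ∉ W
candidate 6: n = (-1, 0, 0, 0) → π⊥ ≈ (-1.0000, +0.0000); max(|x|,|y|,|x±y|/√2) = 1.0000 > 0.8 ⇒ ∉ W
candidate 7: n = (-3, -2, 2, -1) → π⊥ ≈ (-2.2929, -4.1213); max(|x|,|y|,|x±y|/√2) = 4.5355 > 0.8 ⇒ ∉ W
candidate 8: n = (2, 1, -3, 2) → π⊥ ≈ (+2.7071, +5.1213); max(|x|,|y|,|x±y|/√2) = 5.5355 > 0.8 ⇒ ∉ W
candidate 9: n = (-1, 0, 1, 0) → π⊥ ≈ (-1.0000, -1.0000); max(|x|,|y|,|x±y|/√2) = 1.4142 > 0.8 ⇒ ∉ W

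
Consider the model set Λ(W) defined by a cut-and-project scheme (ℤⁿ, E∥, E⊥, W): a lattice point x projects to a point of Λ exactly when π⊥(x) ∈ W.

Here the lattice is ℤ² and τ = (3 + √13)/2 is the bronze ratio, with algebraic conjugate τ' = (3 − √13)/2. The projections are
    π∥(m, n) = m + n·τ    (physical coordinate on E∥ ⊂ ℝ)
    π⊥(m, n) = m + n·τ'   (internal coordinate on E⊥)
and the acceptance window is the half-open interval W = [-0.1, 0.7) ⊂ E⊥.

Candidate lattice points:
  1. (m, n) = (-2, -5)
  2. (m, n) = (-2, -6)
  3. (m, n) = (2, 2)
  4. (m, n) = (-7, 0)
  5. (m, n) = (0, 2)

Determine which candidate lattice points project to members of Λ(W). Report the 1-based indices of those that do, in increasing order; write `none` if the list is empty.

none

τ' = (3−√13)/2 ≈ -0.302776.
#1 (-2,-5): internal coord -2 + (-5)·τ' = -0.486122; -0.486122 ∉ [-0.1, 0.7) → out
#2 (-2,-6): internal coord -2 + (-6)·τ' = -0.183346; -0.183346 ∉ [-0.1, 0.7) → out
#3 (2,2): internal coord 2 + (2)·τ' = +1.394449; +1.394449 ∉ [-0.1, 0.7) → out
#4 (-7,0): internal coord -7 + (0)·τ' = -7.000000; -7.000000 ∉ [-0.1, 0.7) → out
#5 (0,2): internal coord 0 + (2)·τ' = -0.605551; -0.605551 ∉ [-0.1, 0.7) → out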